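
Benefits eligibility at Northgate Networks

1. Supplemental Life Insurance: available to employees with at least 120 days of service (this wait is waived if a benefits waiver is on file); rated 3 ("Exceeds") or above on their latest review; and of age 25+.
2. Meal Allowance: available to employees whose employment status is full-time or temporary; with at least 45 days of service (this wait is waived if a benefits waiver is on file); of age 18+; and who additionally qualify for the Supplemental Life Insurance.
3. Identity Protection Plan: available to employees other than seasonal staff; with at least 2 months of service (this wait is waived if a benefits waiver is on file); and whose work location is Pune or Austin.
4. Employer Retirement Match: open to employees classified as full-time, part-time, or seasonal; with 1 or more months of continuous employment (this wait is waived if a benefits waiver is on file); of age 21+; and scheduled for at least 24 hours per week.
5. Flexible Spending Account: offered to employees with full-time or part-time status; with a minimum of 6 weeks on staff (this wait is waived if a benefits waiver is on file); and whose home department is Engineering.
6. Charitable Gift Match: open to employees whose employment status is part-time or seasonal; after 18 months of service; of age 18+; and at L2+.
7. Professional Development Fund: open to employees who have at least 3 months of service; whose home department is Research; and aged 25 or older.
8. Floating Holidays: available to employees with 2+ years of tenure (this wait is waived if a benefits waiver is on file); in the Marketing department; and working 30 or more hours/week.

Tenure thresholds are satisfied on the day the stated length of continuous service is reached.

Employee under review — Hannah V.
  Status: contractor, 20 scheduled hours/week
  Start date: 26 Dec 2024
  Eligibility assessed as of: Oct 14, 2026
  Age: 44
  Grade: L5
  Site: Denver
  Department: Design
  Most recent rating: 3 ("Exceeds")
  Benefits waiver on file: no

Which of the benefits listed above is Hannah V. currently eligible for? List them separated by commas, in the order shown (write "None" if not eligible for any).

Service from 26 Dec 2024 to Oct 14, 2026: 657 days.
Supplemental Life Insurance — no waiver, service 657 days ≥ 120 days ✓; rating 3 ≥ 3 ✓; age 44 ≥ 25 ✓ → eligible.
Meal Allowance — status contractor ✗ (requires full-time or temporary) → not eligible.
Identity Protection Plan — status contractor ✓ (not excluded); no waiver, service 657 days ≥ 2 months (≈60 days) ✓; site Denver ✗ (not Pune or Austin) → not eligible.
Employer Retirement Match — status contractor ✗ (requires full-time, part-time, or seasonal) → not eligible.
Flexible Spending Account — status contractor ✗ (requires full-time or part-time) → not eligible.
Charitable Gift Match — status contractor ✗ (requires part-time or seasonal) → not eligible.
Professional Development Fund — service 657 days ≥ 3 months (≈90 days) ✓; dept Design ✗ → not eligible.
Floating Holidays — no waiver, service 657 days < 2 years (≈730 days) ✗ → not eligible.

Supplemental Life Insurance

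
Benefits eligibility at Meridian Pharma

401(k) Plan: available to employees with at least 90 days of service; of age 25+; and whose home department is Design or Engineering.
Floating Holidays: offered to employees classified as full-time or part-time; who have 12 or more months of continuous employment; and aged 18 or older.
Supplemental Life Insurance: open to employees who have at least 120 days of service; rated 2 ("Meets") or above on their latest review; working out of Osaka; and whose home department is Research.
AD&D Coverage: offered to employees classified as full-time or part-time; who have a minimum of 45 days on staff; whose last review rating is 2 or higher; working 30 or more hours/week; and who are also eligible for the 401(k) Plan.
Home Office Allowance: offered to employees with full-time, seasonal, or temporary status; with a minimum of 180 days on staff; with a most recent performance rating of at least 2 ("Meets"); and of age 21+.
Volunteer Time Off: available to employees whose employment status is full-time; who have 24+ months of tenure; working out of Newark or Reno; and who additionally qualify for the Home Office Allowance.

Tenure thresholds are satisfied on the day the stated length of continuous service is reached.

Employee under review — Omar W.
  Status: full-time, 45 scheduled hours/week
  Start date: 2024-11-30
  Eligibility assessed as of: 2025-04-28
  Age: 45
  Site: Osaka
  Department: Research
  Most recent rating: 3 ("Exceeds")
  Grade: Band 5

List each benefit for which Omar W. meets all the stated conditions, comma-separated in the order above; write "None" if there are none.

Supplemental Life Insurance

Service from 2024-11-30 to 2025-04-28: 149 days.
401(k) Plan — service 149 days ≥ 90 days ✓; age 45 ≥ 25 ✓; dept Research ✗ → not eligible.
Floating Holidays — status full-time ✓; service 149 days < 12 months (≈360 days) ✗ → not eligible.
Supplemental Life Insurance — service 149 days ≥ 120 days ✓; rating 3 ≥ 2 ✓; site Osaka ✓; dept Research ✓ → eligible.
AD&D Coverage — status full-time ✓; service 149 days ≥ 45 days ✓; rating 3 ≥ 2 ✓; 45 hrs/wk ≥ 30 ✓; not eligible for 401(k) Plan ✗ → not eligible.
Home Office Allowance — status full-time ✓; service 149 days < 180 days ✗ → not eligible.
Volunteer Time Off — status full-time ✓; service 149 days < 24 months (≈720 days) ✗ → not eligible.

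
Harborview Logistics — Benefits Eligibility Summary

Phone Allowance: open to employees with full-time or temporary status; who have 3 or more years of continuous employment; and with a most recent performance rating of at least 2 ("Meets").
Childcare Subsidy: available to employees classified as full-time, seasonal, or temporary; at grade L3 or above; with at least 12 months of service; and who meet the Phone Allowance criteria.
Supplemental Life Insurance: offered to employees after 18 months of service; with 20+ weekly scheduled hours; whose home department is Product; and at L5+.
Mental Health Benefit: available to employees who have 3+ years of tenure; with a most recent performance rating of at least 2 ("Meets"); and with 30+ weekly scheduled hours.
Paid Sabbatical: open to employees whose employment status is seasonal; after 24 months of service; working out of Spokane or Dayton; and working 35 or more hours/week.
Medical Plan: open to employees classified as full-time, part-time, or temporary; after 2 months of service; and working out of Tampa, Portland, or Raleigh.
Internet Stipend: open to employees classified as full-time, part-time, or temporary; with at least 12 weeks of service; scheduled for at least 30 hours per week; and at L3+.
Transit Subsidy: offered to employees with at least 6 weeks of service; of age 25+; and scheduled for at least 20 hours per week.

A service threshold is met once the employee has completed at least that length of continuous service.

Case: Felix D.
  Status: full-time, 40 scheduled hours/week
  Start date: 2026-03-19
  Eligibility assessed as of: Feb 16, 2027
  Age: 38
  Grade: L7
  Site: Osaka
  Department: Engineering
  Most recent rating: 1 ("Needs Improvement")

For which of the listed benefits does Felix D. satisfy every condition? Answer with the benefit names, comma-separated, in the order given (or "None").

Internet Stipend, Transit Subsidy

Service from 2026-03-19 to Feb 16, 2027: 334 days.
Phone Allowance — status full-time ✓; service 334 days < 3 years (≈1095 days) ✗ → not eligible.
Childcare Subsidy — status full-time ✓; grade L7 ≥ L3 ✓; service 334 days < 12 months (≈360 days) ✗ → not eligible.
Supplemental Life Insurance — service 334 days < 18 months (≈540 days) ✗ → not eligible.
Mental Health Benefit — service 334 days < 3 years (≈1095 days) ✗ → not eligible.
Paid Sabbatical — status full-time ✗ (requires seasonal) → not eligible.
Medical Plan — status full-time ✓; service 334 days ≥ 2 months (≈60 days) ✓; site Osaka ✗ (not Tampa, Portland, or Raleigh) → not eligible.
Internet Stipend — status full-time ✓; service 334 days ≥ 12 weeks (≈84 days) ✓; 40 hrs/wk ≥ 30 ✓; grade L7 ≥ L3 ✓ → eligible.
Transit Subsidy — service 334 days ≥ 6 weeks (≈42 days) ✓; age 38 ≥ 25 ✓; 40 hrs/wk ≥ 20 ✓ → eligible.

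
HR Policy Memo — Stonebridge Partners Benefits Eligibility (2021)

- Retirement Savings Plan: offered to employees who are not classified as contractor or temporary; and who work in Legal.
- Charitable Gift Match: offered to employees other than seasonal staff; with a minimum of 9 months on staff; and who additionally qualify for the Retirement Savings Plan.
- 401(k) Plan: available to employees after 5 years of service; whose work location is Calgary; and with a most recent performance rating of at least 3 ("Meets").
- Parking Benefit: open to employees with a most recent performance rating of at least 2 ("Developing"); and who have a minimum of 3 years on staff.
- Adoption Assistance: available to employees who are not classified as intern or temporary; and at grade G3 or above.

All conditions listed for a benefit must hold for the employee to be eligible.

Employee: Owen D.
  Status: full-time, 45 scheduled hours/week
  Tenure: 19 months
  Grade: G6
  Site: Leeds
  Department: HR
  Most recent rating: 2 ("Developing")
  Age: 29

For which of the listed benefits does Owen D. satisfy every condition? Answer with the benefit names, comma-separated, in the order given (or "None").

Retirement Savings Plan — status full-time ✓ (not excluded); dept HR ✗ → not eligible.
Charitable Gift Match — status full-time ✓ (not excluded); service 19 months ≥ 9 months ✓; not eligible for Retirement Savings Plan ✗ → not eligible.
401(k) Plan — service 19 months < 5 years (≈1825 days) ✗ → not eligible.
Parking Benefit — rating 2 ≥ 2 ✓; service 19 months < 3 years (≈1095 days) ✗ → not eligible.
Adoption Assistance — status full-time ✓ (not excluded); grade G6 ≥ G3 ✓ → eligible.

Adoption Assistance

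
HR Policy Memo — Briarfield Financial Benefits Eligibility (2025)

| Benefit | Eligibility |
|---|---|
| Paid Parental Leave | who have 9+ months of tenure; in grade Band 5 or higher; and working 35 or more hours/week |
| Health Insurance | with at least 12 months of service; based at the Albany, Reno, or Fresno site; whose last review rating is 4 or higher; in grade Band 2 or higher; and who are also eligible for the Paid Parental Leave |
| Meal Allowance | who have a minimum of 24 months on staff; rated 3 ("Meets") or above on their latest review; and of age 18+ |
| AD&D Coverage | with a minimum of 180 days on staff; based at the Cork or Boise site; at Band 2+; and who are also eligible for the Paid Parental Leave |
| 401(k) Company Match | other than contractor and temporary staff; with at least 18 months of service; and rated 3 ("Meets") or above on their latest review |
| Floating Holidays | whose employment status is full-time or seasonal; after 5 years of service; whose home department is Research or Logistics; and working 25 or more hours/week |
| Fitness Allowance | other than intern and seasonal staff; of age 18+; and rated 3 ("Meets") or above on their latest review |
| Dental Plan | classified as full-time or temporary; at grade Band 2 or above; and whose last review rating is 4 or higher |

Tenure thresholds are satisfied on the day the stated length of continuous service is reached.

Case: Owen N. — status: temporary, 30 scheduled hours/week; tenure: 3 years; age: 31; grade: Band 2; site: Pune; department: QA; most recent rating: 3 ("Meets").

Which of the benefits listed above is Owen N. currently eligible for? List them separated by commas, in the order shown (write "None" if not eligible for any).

Paid Parental Leave — service 3 years ≥ 9 months (≈270 days) ✓; grade Band 2 < Band 5 ✗ → not eligible.
Health Insurance — service 3 years ≥ 12 months (≈360 days) ✓; site Pune ✗ (not Albany, Reno, or Fresno) → not eligible.
Meal Allowance — service 3 years ≥ 24 months (≈720 days) ✓; rating 3 ≥ 3 ✓; age 31 ≥ 18 ✓ → eligible.
AD&D Coverage — service 3 years ≥ 180 days ✓; site Pune ✗ (not Cork or Boise) → not eligible.
401(k) Company Match — status temporary ✗ (excluded) → not eligible.
Floating Holidays — status temporary ✗ (requires full-time or seasonal) → not eligible.
Fitness Allowance — status temporary ✓ (not excluded); age 31 ≥ 18 ✓; rating 3 ≥ 3 ✓ → eligible.
Dental Plan — status temporary ✓; grade Band 2 ≥ Band 2 ✓; rating 3 < 4 ✗ → not eligible.

Meal Allowance, Fitness Allowance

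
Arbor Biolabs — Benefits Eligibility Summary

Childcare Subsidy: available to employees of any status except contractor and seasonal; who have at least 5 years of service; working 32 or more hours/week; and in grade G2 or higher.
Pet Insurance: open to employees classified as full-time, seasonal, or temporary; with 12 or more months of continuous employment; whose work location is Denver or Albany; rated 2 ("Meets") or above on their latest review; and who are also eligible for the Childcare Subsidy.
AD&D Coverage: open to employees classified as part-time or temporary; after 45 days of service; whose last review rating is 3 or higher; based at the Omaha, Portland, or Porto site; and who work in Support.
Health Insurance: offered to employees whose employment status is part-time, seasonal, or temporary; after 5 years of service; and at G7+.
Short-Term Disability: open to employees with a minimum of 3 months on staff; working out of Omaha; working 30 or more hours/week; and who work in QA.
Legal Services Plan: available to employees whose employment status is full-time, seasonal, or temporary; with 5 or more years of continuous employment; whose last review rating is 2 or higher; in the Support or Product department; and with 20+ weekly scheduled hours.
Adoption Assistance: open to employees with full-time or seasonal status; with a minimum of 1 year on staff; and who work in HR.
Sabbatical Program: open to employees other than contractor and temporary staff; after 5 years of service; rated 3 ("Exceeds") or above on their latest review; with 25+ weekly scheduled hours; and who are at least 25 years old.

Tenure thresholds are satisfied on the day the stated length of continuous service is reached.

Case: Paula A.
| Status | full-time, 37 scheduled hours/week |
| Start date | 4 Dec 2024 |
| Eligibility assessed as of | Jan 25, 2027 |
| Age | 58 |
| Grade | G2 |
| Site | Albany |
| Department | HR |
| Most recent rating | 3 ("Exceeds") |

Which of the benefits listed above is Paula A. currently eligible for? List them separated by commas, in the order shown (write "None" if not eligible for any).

Service from 4 Dec 2024 to Jan 25, 2027: 782 days.
Childcare Subsidy — status full-time ✓ (not excluded); service 782 days < 5 years (≈1825 days) ✗ → not eligible.
Pet Insurance — status full-time ✓; service 782 days ≥ 12 months (≈360 days) ✓; site Albany ✓; rating 3 ≥ 2 ✓; not eligible for Childcare Subsidy ✗ → not eligible.
AD&D Coverage — status full-time ✗ (requires part-time or temporary) → not eligible.
Health Insurance — status full-time ✗ (requires part-time, seasonal, or temporary) → not eligible.
Short-Term Disability — service 782 days ≥ 3 months (≈90 days) ✓; site Albany ✗ (not Omaha) → not eligible.
Legal Services Plan — status full-time ✓; service 782 days < 5 years (≈1825 days) ✗ → not eligible.
Adoption Assistance — status full-time ✓; service 782 days ≥ 1 year (≈365 days) ✓; dept HR ✓ → eligible.
Sabbatical Program — status full-time ✓ (not excluded); service 782 days < 5 years (≈1825 days) ✗ → not eligible.

Adoption Assistance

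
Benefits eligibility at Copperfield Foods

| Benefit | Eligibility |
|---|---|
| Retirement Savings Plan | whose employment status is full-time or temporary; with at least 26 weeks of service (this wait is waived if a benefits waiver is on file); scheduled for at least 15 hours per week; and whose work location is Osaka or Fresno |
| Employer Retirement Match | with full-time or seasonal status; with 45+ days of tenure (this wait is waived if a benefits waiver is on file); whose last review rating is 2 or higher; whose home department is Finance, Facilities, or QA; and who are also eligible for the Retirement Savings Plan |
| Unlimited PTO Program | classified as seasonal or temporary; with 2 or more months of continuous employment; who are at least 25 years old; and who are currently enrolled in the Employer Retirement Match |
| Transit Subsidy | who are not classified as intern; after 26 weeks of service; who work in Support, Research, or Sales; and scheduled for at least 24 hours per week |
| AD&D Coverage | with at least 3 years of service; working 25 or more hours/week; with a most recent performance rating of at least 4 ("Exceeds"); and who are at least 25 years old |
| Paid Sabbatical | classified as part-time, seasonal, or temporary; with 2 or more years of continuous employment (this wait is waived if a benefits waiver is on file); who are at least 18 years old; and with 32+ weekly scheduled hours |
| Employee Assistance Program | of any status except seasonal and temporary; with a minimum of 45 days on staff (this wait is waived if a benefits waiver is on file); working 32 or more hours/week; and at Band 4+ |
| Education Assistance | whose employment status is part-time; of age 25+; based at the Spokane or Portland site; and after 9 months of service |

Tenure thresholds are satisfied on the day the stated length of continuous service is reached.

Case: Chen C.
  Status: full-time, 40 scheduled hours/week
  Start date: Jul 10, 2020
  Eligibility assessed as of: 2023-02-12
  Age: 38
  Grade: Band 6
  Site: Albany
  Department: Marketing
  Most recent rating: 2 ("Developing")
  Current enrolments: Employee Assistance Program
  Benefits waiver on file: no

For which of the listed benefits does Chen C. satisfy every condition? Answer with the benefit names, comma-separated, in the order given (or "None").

Service from Jul 10, 2020 to 2023-02-12: 947 days.
Retirement Savings Plan — status full-time ✓; no waiver, service 947 days ≥ 26 weeks (≈182 days) ✓; 40 hrs/wk ≥ 15 ✓; site Albany ✗ (not Osaka or Fresno) → not eligible.
Employer Retirement Match — status full-time ✓; no waiver, service 947 days ≥ 45 days ✓; rating 2 ≥ 2 ✓; dept Marketing ✗ → not eligible.
Unlimited PTO Program — status full-time ✗ (requires seasonal or temporary) → not eligible.
Transit Subsidy — status full-time ✓ (not excluded); service 947 days ≥ 26 weeks (≈182 days) ✓; dept Marketing ✗ → not eligible.
AD&D Coverage — service 947 days < 3 years (≈1095 days) ✗ → not eligible.
Paid Sabbatical — status full-time ✗ (requires part-time, seasonal, or temporary) → not eligible.
Employee Assistance Program — status full-time ✓ (not excluded); no waiver, service 947 days ≥ 45 days ✓; 40 hrs/wk ≥ 32 ✓; grade Band 6 ≥ Band 4 ✓ → eligible.
Education Assistance — status full-time ✗ (requires part-time) → not eligible.

Employee Assistance Program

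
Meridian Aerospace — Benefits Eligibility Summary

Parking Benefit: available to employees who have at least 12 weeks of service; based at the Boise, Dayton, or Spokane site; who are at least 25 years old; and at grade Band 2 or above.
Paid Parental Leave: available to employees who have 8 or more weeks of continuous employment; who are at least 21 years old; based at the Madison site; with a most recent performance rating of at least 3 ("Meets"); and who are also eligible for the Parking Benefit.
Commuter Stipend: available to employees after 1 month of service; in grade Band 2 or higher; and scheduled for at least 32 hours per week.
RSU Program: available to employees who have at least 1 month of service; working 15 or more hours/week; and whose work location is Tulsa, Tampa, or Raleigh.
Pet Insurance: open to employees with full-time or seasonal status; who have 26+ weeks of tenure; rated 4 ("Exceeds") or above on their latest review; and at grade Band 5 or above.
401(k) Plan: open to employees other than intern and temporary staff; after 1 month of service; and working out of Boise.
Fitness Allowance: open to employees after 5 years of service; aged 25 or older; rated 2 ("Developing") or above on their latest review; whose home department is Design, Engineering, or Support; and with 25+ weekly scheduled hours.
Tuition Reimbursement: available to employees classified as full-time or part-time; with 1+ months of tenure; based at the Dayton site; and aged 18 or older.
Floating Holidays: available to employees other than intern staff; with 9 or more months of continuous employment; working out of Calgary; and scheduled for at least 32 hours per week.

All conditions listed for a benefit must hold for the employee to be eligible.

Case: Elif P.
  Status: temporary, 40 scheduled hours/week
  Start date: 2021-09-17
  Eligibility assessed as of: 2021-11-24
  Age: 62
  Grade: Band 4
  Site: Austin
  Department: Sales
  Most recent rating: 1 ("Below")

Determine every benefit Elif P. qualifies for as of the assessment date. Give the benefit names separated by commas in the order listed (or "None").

Commuter Stipend

Service from 2021-09-17 to 2021-11-24: 68 days.
Parking Benefit — service 68 days < 12 weeks (≈84 days) ✗ → not eligible.
Paid Parental Leave — service 68 days ≥ 8 weeks (≈56 days) ✓; age 62 ≥ 21 ✓; site Austin ✗ (not Madison) → not eligible.
Commuter Stipend — service 68 days ≥ 1 month (≈30 days) ✓; grade Band 4 ≥ Band 2 ✓; 40 hrs/wk ≥ 32 ✓ → eligible.
RSU Program — service 68 days ≥ 1 month (≈30 days) ✓; 40 hrs/wk ≥ 15 ✓; site Austin ✗ (not Tulsa, Tampa, or Raleigh) → not eligible.
Pet Insurance — status temporary ✗ (requires full-time or seasonal) → not eligible.
401(k) Plan — status temporary ✗ (excluded) → not eligible.
Fitness Allowance — service 68 days < 5 years (≈1825 days) ✗ → not eligible.
Tuition Reimbursement — status temporary ✗ (requires full-time or part-time) → not eligible.
Floating Holidays — status temporary ✓ (not excluded); service 68 days < 9 months (≈270 days) ✗ → not eligible.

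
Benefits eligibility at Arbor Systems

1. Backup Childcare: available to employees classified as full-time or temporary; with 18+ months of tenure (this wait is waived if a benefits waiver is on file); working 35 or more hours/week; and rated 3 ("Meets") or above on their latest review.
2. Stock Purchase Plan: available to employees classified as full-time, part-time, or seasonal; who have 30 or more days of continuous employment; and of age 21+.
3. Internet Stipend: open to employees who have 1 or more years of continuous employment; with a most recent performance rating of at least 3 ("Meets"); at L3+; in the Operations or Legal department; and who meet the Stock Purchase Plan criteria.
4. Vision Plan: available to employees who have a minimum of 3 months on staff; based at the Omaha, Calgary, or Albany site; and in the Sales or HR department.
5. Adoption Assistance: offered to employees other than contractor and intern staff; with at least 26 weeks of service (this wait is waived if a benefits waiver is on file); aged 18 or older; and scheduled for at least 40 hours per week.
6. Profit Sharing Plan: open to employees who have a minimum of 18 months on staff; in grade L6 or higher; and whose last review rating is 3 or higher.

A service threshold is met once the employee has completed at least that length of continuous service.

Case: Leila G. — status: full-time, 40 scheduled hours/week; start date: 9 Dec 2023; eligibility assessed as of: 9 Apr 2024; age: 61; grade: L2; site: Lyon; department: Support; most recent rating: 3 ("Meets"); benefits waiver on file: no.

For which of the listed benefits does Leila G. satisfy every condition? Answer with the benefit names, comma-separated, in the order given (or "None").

Stock Purchase Plan

Service from 9 Dec 2023 to 9 Apr 2024: 122 days.
Backup Childcare — status full-time ✓; no waiver, service 122 days < 18 months (≈540 days) ✗ → not eligible.
Stock Purchase Plan — status full-time ✓; service 122 days ≥ 30 days ✓; age 61 ≥ 21 ✓ → eligible.
Internet Stipend — service 122 days < 1 year (≈365 days) ✗ → not eligible.
Vision Plan — service 122 days ≥ 3 months (≈90 days) ✓; site Lyon ✗ (not Omaha, Calgary, or Albany) → not eligible.
Adoption Assistance — status full-time ✓ (not excluded); no waiver, service 122 days < 26 weeks (≈182 days) ✗ → not eligible.
Profit Sharing Plan — service 122 days < 18 months (≈540 days) ✗ → not eligible.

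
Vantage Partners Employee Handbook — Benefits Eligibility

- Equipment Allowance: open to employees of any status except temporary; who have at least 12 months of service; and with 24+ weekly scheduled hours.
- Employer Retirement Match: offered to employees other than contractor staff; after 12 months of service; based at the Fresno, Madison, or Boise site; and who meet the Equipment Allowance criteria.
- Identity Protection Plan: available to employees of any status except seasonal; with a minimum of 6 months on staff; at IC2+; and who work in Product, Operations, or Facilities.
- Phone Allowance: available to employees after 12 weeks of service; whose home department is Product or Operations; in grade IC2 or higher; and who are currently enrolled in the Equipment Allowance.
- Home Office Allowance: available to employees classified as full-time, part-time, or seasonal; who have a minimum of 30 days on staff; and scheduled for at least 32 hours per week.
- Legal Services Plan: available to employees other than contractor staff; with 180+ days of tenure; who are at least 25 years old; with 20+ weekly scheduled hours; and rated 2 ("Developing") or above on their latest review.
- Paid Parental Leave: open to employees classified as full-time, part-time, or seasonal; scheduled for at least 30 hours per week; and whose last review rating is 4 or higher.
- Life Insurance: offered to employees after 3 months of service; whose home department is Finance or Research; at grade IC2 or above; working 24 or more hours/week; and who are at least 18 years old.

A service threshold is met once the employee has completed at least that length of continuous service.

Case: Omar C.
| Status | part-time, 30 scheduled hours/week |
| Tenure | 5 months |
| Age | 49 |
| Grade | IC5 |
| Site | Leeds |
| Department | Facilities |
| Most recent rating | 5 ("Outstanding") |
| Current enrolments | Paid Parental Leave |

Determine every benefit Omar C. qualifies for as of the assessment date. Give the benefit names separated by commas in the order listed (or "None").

Paid Parental Leave

Equipment Allowance — status part-time ✓ (not excluded); service 5 months < 12 months ✗ → not eligible.
Employer Retirement Match — status part-time ✓ (not excluded); service 5 months < 12 months ✗ → not eligible.
Identity Protection Plan — status part-time ✓ (not excluded); service 5 months < 6 months ✗ → not eligible.
Phone Allowance — service 5 months ≥ 12 weeks (≈84 days) ✓; dept Facilities ✗ → not eligible.
Home Office Allowance — status part-time ✓; service 5 months ≥ 30 days ✓; 30 hrs/wk < 32 ✗ → not eligible.
Legal Services Plan — status part-time ✓ (not excluded); service 5 months < 180 days ✗ → not eligible.
Paid Parental Leave — status part-time ✓; 30 hrs/wk ≥ 30 ✓; rating 5 ≥ 4 ✓ → eligible.
Life Insurance — service 5 months ≥ 3 months ✓; dept Facilities ✗ → not eligible.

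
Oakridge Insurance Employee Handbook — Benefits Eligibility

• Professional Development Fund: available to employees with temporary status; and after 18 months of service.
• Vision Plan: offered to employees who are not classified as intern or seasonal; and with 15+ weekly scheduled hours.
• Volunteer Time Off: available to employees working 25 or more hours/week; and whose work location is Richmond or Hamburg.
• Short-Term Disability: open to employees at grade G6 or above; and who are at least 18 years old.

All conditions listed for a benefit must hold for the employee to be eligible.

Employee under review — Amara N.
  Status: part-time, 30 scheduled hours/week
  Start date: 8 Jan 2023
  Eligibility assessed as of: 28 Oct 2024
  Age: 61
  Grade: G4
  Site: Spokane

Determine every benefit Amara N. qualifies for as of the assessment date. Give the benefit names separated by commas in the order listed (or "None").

Vision Plan

Service from 8 Jan 2023 to 28 Oct 2024: 659 days.
Professional Development Fund — status part-time ✗ (requires temporary) → not eligible.
Vision Plan — status part-time ✓ (not excluded); 30 hrs/wk ≥ 15 ✓ → eligible.
Volunteer Time Off — 30 hrs/wk ≥ 25 ✓; site Spokane ✗ (not Richmond or Hamburg) → not eligible.
Short-Term Disability — grade G4 < G6 ✗ → not eligible.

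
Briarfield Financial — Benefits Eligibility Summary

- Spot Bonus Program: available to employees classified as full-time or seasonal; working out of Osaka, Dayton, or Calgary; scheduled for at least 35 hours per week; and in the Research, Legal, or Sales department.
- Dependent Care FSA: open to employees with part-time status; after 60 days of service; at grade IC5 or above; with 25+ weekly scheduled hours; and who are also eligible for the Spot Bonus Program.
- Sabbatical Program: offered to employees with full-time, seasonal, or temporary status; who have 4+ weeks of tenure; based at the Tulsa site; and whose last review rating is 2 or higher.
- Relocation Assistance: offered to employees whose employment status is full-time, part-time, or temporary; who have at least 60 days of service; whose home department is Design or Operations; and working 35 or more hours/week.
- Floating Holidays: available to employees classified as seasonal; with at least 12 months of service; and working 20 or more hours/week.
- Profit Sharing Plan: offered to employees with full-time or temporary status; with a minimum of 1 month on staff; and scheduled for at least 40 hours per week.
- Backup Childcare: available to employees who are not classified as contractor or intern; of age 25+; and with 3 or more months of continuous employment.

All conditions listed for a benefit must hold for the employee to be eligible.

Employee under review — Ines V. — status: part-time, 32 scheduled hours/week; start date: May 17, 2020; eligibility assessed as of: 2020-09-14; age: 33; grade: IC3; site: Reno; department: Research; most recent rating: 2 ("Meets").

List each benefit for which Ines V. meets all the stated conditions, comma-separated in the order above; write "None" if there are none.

Service from May 17, 2020 to 2020-09-14: 120 days.
Spot Bonus Program — status part-time ✗ (requires full-time or seasonal) → not eligible.
Dependent Care FSA — status part-time ✓; service 120 days ≥ 60 days ✓; grade IC3 < IC5 ✗ → not eligible.
Sabbatical Program — status part-time ✗ (requires full-time, seasonal, or temporary) → not eligible.
Relocation Assistance — status part-time ✓; service 120 days ≥ 60 days ✓; dept Research ✗ → not eligible.
Floating Holidays — status part-time ✗ (requires seasonal) → not eligible.
Profit Sharing Plan — status part-time ✗ (requires full-time or temporary) → not eligible.
Backup Childcare — status part-time ✓ (not excluded); age 33 ≥ 25 ✓; service 120 days ≥ 3 months (≈90 days) ✓ → eligible.

Backup Childcare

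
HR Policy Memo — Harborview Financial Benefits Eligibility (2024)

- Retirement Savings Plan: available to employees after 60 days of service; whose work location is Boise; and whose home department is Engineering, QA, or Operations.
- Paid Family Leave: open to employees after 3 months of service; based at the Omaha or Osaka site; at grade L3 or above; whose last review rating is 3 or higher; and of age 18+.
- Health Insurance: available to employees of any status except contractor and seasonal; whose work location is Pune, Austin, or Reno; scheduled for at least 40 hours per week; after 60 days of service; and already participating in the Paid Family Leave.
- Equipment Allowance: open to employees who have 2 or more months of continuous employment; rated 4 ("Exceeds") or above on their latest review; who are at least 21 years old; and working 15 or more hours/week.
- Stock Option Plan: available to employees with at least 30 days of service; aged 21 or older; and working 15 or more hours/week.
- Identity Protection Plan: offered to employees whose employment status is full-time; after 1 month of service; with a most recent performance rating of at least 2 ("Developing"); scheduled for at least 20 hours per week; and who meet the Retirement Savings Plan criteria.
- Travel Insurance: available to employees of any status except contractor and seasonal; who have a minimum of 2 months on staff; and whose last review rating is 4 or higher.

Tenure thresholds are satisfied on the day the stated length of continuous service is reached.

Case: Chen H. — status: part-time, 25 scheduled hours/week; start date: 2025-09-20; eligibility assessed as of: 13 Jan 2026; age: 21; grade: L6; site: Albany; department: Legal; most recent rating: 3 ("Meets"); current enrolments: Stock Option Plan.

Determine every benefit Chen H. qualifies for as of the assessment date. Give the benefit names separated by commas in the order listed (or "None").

Service from 2025-09-20 to 13 Jan 2026: 115 days.
Retirement Savings Plan — service 115 days ≥ 60 days ✓; site Albany ✗ (not Boise) → not eligible.
Paid Family Leave — service 115 days ≥ 3 months (≈90 days) ✓; site Albany ✗ (not Omaha or Osaka) → not eligible.
Health Insurance — status part-time ✓ (not excluded); site Albany ✗ (not Pune, Austin, or Reno) → not eligible.
Equipment Allowance — service 115 days ≥ 2 months (≈60 days) ✓; rating 3 < 4 ✗ → not eligible.
Stock Option Plan — service 115 days ≥ 30 days ✓; age 21 ≥ 21 ✓; 25 hrs/wk ≥ 15 ✓ → eligible.
Identity Protection Plan — status part-time ✗ (requires full-time) → not eligible.
Travel Insurance — status part-time ✓ (not excluded); service 115 days ≥ 2 months (≈60 days) ✓; rating 3 < 4 ✗ → not eligible.

Stock Option Plan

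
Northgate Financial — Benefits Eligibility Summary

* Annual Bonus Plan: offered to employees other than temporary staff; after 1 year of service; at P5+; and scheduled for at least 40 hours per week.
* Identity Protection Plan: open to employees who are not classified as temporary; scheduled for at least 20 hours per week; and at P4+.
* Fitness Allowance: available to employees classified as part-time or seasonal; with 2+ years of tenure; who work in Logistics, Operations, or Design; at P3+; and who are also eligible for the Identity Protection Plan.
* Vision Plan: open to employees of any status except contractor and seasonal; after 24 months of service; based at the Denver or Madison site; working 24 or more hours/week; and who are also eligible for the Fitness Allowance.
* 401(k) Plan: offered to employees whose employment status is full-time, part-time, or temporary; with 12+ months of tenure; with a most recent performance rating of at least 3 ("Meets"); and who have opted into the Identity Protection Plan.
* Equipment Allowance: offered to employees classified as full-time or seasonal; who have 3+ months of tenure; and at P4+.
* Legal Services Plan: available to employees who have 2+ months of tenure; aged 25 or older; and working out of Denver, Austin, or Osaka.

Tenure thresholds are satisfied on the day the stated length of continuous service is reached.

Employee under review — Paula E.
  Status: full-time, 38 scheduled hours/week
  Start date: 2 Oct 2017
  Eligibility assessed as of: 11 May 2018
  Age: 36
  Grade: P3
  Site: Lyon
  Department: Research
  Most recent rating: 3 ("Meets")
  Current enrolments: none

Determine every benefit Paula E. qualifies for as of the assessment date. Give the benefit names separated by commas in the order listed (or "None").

None

Service from 2 Oct 2017 to 11 May 2018: 221 days.
Annual Bonus Plan — status full-time ✓ (not excluded); service 221 days < 1 year (≈365 days) ✗ → not eligible.
Identity Protection Plan — status full-time ✓ (not excluded); 38 hrs/wk ≥ 20 ✓; grade P3 < P4 ✗ → not eligible.
Fitness Allowance — status full-time ✗ (requires part-time or seasonal) → not eligible.
Vision Plan — status full-time ✓ (not excluded); service 221 days < 24 months (≈720 days) ✗ → not eligible.
401(k) Plan — status full-time ✓; service 221 days < 12 months (≈360 days) ✗ → not eligible.
Equipment Allowance — status full-time ✓; service 221 days ≥ 3 months (≈90 days) ✓; grade P3 < P4 ✗ → not eligible.
Legal Services Plan — service 221 days ≥ 2 months (≈60 days) ✓; age 36 ≥ 25 ✓; site Lyon ✗ (not Denver, Austin, or Osaka) → not eligible.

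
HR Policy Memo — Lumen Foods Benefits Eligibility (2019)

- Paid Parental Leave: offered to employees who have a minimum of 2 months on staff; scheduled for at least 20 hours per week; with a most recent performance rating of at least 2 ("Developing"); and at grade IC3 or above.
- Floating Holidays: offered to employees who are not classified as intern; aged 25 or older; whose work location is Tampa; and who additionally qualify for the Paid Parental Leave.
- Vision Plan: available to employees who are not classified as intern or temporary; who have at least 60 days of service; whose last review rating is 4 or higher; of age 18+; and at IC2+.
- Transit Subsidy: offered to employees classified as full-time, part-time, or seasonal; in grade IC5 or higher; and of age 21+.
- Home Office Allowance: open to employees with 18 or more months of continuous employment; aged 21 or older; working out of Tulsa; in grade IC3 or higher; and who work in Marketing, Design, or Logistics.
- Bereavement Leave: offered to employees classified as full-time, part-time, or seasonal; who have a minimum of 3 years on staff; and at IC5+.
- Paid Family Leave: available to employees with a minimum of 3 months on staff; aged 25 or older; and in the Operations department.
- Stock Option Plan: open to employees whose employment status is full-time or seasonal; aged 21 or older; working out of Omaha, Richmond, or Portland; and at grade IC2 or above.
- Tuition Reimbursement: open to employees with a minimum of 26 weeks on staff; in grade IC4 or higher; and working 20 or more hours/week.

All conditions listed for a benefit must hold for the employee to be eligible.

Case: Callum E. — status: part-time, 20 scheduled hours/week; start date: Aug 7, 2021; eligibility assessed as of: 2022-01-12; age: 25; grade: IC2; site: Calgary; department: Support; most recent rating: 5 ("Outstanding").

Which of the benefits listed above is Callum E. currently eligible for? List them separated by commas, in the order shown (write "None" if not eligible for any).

Vision Plan

Service from Aug 7, 2021 to 2022-01-12: 158 days.
Paid Parental Leave — service 158 days ≥ 2 months (≈60 days) ✓; 20 hrs/wk ≥ 20 ✓; rating 5 ≥ 2 ✓; grade IC2 < IC3 ✗ → not eligible.
Floating Holidays — status part-time ✓ (not excluded); age 25 ≥ 25 ✓; site Calgary ✗ (not Tampa) → not eligible.
Vision Plan — status part-time ✓ (not excluded); service 158 days ≥ 60 days ✓; rating 5 ≥ 4 ✓; age 25 ≥ 18 ✓; grade IC2 ≥ IC2 ✓ → eligible.
Transit Subsidy — status part-time ✓; grade IC2 < IC5 ✗ → not eligible.
Home Office Allowance — service 158 days < 18 months (≈540 days) ✗ → not eligible.
Bereavement Leave — status part-time ✓; service 158 days < 3 years (≈1095 days) ✗ → not eligible.
Paid Family Leave — service 158 days ≥ 3 months (≈90 days) ✓; age 25 ≥ 25 ✓; dept Support ✗ → not eligible.
Stock Option Plan — status part-time ✗ (requires full-time or seasonal) → not eligible.
Tuition Reimbursement — service 158 days < 26 weeks (≈182 days) ✗ → not eligible.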